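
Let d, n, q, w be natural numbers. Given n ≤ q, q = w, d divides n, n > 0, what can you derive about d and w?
d ≤ w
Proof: d divides n and n > 0, so d ≤ n. q = w and n ≤ q, hence n ≤ w. From d ≤ n, d ≤ w.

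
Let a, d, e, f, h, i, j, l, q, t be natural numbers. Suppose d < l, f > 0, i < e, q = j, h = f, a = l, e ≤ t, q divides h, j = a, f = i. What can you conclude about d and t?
d < t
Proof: q = j and j = a, hence q = a. From h = f and q divides h, q divides f. Since q = a, a divides f. f > 0, so a ≤ f. From f = i, a ≤ i. a = l, so l ≤ i. i < e and e ≤ t, so i < t. l ≤ i, so l < t. Since d < l, d < t.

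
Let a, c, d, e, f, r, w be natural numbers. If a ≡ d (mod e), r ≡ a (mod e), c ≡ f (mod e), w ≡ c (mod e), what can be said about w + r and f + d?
w + r ≡ f + d (mod e)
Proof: w ≡ c (mod e) and c ≡ f (mod e), thus w ≡ f (mod e). Because r ≡ a (mod e) and a ≡ d (mod e), r ≡ d (mod e). Combining with w ≡ f (mod e), by adding congruences, w + r ≡ f + d (mod e).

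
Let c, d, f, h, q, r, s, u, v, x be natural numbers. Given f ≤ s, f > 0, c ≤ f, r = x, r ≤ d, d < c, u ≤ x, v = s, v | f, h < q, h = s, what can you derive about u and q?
u < q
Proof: Since d < c and c ≤ f, d < f. r ≤ d, so r < f. Since r = x, x < f. Since v = s and v | f, s | f. From f > 0, s ≤ f. Because f ≤ s, s = f. h = s, so h = f. Since h < q, f < q. x < f, so x < q. Since u ≤ x, u < q.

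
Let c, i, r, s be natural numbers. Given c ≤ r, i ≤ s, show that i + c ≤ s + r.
i ≤ s and c ≤ r. By adding inequalities, i + c ≤ s + r.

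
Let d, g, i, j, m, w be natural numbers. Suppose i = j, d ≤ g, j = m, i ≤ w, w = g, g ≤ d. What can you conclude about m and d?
m ≤ d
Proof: Since i = j and j = m, i = m. Because g ≤ d and d ≤ g, g = d. w = g and i ≤ w, hence i ≤ g. Since g = d, i ≤ d. Since i = m, m ≤ d.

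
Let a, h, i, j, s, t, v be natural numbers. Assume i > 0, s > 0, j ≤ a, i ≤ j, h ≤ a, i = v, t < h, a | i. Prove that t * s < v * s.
Since a | i and i > 0, a ≤ i. i ≤ j and j ≤ a, therefore i ≤ a. a ≤ i, so a = i. Since i = v, a = v. t < h and h ≤ a, so t < a. Since a = v, t < v. Since s > 0, t * s < v * s.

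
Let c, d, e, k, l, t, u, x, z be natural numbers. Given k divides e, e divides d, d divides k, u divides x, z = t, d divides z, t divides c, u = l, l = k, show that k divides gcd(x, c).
From u = l and l = k, u = k. u divides x, so k divides x. k divides e and e divides d, hence k divides d. d divides k, so d = k. Since d divides z, k divides z. Since z = t, k divides t. From t divides c, k divides c. Since k divides x, k divides gcd(x, c).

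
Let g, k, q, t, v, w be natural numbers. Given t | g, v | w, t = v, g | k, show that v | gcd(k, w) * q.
t | g and g | k, therefore t | k. t = v, so v | k. Since v | w, v | gcd(k, w). Then v | gcd(k, w) * q.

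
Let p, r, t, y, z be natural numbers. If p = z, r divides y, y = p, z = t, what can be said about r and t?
r divides t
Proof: p = z and z = t, hence p = t. From y = p and r divides y, r divides p. p = t, so r divides t.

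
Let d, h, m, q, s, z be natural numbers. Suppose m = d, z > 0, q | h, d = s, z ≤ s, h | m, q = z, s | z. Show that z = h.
q = z and q | h, thus z | h. s | z and z > 0, hence s ≤ z. z ≤ s, so s = z. d = s, so d = z. Since m = d and h | m, h | d. Since d = z, h | z. Since z | h, z = h.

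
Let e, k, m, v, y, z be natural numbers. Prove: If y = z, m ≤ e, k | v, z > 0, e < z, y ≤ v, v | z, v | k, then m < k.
From y = z and y ≤ v, z ≤ v. Since v | z and z > 0, v ≤ z. Since z ≤ v, z = v. From v | k and k | v, v = k. Since z = v, z = k. e < z, so e < k. Since m ≤ e, m < k.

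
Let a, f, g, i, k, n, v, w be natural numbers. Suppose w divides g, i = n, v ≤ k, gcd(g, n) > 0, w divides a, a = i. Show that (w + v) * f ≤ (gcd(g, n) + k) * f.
Because a = i and i = n, a = n. Since w divides a, w divides n. Since w divides g, w divides gcd(g, n). gcd(g, n) > 0, so w ≤ gcd(g, n). v ≤ k, so w + v ≤ gcd(g, n) + k. By multiplying by a non-negative, (w + v) * f ≤ (gcd(g, n) + k) * f.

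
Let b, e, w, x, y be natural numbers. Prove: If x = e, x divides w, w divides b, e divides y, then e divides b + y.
x = e and x divides w, so e divides w. From w divides b, e divides b. Since e divides y, e divides b + y.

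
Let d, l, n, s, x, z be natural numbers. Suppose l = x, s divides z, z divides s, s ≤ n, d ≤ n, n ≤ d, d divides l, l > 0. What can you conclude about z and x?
z ≤ x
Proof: s divides z and z divides s, so s = z. s ≤ n, so z ≤ n. d ≤ n and n ≤ d, thus d = n. d divides l, so n divides l. l > 0, so n ≤ l. z ≤ n, so z ≤ l. Since l = x, z ≤ x.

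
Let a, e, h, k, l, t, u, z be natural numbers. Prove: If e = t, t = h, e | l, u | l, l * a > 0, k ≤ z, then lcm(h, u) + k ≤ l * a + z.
e = t and t = h, therefore e = h. Since e | l, h | l. Since u | l, lcm(h, u) | l. Then lcm(h, u) | l * a. Since l * a > 0, lcm(h, u) ≤ l * a. k ≤ z, so lcm(h, u) + k ≤ l * a + z.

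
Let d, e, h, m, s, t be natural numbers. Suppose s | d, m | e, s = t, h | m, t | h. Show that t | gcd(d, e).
Because s = t and s | d, t | d. Because t | h and h | m, t | m. Since m | e, t | e. t | d, so t | gcd(d, e).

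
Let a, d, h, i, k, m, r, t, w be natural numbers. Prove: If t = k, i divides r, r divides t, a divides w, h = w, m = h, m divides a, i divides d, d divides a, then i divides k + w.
i divides r and r divides t, so i divides t. Since t = k, i divides k. Because m = h and m divides a, h divides a. h = w, so w divides a. a divides w, so a = w. i divides d and d divides a, hence i divides a. a = w, so i divides w. Since i divides k, i divides k + w.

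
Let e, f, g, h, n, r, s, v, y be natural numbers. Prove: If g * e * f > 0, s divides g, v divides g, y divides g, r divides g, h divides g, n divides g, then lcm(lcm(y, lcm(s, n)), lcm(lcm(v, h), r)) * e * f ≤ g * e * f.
s divides g and n divides g, so lcm(s, n) divides g. y divides g, so lcm(y, lcm(s, n)) divides g. v divides g and h divides g, so lcm(v, h) divides g. r divides g, so lcm(lcm(v, h), r) divides g. Since lcm(y, lcm(s, n)) divides g, lcm(lcm(y, lcm(s, n)), lcm(lcm(v, h), r)) divides g. Then lcm(lcm(y, lcm(s, n)), lcm(lcm(v, h), r)) * e divides g * e. Then lcm(lcm(y, lcm(s, n)), lcm(lcm(v, h), r)) * e * f divides g * e * f. g * e * f > 0, so lcm(lcm(y, lcm(s, n)), lcm(lcm(v, h), r)) * e * f ≤ g * e * f.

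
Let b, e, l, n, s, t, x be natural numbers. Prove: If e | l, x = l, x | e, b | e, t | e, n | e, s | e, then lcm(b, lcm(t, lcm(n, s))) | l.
From x = l and x | e, l | e. e | l, so e = l. Since n | e and s | e, lcm(n, s) | e. t | e, so lcm(t, lcm(n, s)) | e. Since b | e, lcm(b, lcm(t, lcm(n, s))) | e. e = l, so lcm(b, lcm(t, lcm(n, s))) | l.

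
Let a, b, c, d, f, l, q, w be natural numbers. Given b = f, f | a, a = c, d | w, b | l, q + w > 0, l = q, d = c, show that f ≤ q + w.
Since b = f and b | l, f | l. l = q, so f | q. From a = c and f | a, f | c. d = c and d | w, hence c | w. Since f | c, f | w. Since f | q, f | q + w. q + w > 0, so f ≤ q + w.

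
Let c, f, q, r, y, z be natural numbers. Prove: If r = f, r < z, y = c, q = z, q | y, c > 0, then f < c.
From r = f and r < z, f < z. Since q = z and q | y, z | y. y = c, so z | c. c > 0, so z ≤ c. f < z, so f < c.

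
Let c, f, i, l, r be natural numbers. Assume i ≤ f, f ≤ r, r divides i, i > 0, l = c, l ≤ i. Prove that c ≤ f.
r divides i and i > 0, thus r ≤ i. Since f ≤ r, f ≤ i. i ≤ f, so i = f. From l = c and l ≤ i, c ≤ i. i = f, so c ≤ f.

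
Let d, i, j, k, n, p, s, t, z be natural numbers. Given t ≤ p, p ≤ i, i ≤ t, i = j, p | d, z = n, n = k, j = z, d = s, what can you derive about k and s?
k | s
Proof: z = n and n = k, therefore z = k. i = j and j = z, hence i = z. Since i ≤ t and t ≤ p, i ≤ p. p ≤ i, so p = i. Since d = s and p | d, p | s. Since p = i, i | s. Since i = z, z | s. From z = k, k | s.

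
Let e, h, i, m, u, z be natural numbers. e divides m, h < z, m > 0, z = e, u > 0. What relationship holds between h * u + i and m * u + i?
h * u + i < m * u + i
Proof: Since z = e and h < z, h < e. e divides m and m > 0, therefore e ≤ m. h < e, so h < m. Using u > 0 and multiplying by a positive, h * u < m * u. Then h * u + i < m * u + i.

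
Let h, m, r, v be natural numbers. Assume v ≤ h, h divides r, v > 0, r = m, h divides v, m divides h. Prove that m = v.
r = m and h divides r, therefore h divides m. m divides h, so m = h. Because h divides v and v > 0, h ≤ v. v ≤ h, so h = v. Since m = h, m = v.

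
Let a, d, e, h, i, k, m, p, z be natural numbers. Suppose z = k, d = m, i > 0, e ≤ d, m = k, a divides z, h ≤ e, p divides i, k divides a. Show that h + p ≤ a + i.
From d = m and m = k, d = k. z = k and a divides z, so a divides k. Since k divides a, k = a. From d = k, d = a. h ≤ e and e ≤ d, so h ≤ d. d = a, so h ≤ a. p divides i and i > 0, therefore p ≤ i. Because h ≤ a, h + p ≤ a + i.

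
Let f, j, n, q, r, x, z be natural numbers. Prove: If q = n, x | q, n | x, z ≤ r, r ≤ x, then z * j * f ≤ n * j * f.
q = n and x | q, hence x | n. Because n | x, x = n. z ≤ r and r ≤ x, so z ≤ x. Since x = n, z ≤ n. Then z * j ≤ n * j. Then z * j * f ≤ n * j * f.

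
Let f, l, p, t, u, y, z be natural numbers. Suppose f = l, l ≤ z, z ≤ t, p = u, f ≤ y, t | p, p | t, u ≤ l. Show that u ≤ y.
t | p and p | t, thus t = p. Since p = u, t = u. l ≤ z and z ≤ t, therefore l ≤ t. t = u, so l ≤ u. Because u ≤ l, l = u. Since f = l, f = u. f ≤ y, so u ≤ y.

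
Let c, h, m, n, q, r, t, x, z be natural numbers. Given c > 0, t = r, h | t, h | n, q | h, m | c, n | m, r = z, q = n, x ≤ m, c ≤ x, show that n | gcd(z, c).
q = n and q | h, hence n | h. Since h | n, h = n. t = r and r = z, thus t = z. h | t, so h | z. Since h = n, n | z. Since m | c and c > 0, m ≤ c. c ≤ x and x ≤ m, so c ≤ m. From m ≤ c, m = c. Because n | m, n | c. Since n | z, n | gcd(z, c).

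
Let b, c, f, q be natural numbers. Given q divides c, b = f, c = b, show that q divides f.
c = b and b = f, hence c = f. Since q divides c, q divides f.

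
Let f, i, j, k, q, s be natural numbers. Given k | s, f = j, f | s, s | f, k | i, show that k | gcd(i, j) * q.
s | f and f | s, therefore s = f. Since f = j, s = j. Since k | s, k | j. k | i, so k | gcd(i, j). Then k | gcd(i, j) * q.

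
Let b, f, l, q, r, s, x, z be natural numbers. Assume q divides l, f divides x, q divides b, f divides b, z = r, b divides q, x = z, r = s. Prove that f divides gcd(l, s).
From q divides b and b divides q, q = b. Since q divides l, b divides l. f divides b, so f divides l. Since x = z and z = r, x = r. r = s, so x = s. f divides x, so f divides s. Since f divides l, f divides gcd(l, s).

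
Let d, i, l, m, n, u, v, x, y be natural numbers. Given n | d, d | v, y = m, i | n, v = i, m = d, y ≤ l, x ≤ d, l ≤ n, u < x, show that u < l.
y = m and m = d, therefore y = d. From y ≤ l, d ≤ l. Because v = i and d | v, d | i. Because i | n, d | n. Since n | d, n = d. l ≤ n, so l ≤ d. d ≤ l, so d = l. u < x and x ≤ d, hence u < d. d = l, so u < l.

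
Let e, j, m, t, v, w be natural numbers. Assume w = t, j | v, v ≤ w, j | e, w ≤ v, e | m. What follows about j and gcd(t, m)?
j | gcd(t, m)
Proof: Because v ≤ w and w ≤ v, v = w. w = t, so v = t. j | v, so j | t. j | e and e | m, thus j | m. j | t, so j | gcd(t, m).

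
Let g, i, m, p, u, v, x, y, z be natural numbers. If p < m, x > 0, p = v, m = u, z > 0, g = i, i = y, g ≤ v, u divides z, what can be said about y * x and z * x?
y * x < z * x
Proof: Since g = i and i = y, g = y. p = v and p < m, hence v < m. g ≤ v, so g < m. Because m = u, g < u. u divides z and z > 0, so u ≤ z. g < u, so g < z. Since g = y, y < z. Since x > 0, by multiplying by a positive, y * x < z * x.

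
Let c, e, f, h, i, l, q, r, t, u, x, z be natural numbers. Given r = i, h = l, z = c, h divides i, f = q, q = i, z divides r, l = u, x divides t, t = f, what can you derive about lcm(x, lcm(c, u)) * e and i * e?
lcm(x, lcm(c, u)) * e divides i * e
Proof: t = f and f = q, so t = q. Since q = i, t = i. Since x divides t, x divides i. Since r = i and z divides r, z divides i. z = c, so c divides i. h = l and h divides i, so l divides i. From l = u, u divides i. Because c divides i, lcm(c, u) divides i. Since x divides i, lcm(x, lcm(c, u)) divides i. Then lcm(x, lcm(c, u)) * e divides i * e.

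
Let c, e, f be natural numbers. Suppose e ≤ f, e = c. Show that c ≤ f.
e = c and e ≤ f. By substitution, c ≤ f.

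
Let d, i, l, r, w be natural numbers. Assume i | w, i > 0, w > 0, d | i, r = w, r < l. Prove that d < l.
d | i and i > 0, hence d ≤ i. From i | w and w > 0, i ≤ w. Because r = w and r < l, w < l. Because i ≤ w, i < l. d ≤ i, so d < l.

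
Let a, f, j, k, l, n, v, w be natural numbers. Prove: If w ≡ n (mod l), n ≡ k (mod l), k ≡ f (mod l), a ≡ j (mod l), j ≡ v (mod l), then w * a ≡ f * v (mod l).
w ≡ n (mod l) and n ≡ k (mod l), hence w ≡ k (mod l). Since k ≡ f (mod l), w ≡ f (mod l). a ≡ j (mod l) and j ≡ v (mod l), therefore a ≡ v (mod l). w ≡ f (mod l), so w * a ≡ f * v (mod l).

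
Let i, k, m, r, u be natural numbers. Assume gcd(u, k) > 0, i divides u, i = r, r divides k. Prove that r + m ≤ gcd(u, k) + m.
i = r and i divides u, hence r divides u. r divides k, so r divides gcd(u, k). Because gcd(u, k) > 0, r ≤ gcd(u, k). Then r + m ≤ gcd(u, k) + m.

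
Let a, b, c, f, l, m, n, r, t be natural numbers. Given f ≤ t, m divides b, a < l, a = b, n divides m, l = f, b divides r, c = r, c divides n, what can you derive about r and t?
r < t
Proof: Because c divides n and n divides m, c divides m. Since c = r, r divides m. From m divides b, r divides b. Because b divides r, b = r. Because a = b, a = r. l = f and a < l, therefore a < f. f ≤ t, so a < t. a = r, so r < t.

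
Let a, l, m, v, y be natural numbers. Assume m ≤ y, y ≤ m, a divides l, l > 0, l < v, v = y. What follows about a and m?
a < m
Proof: From a divides l and l > 0, a ≤ l. From y ≤ m and m ≤ y, y = m. Since v = y, v = m. Since l < v, l < m. Since a ≤ l, a < m.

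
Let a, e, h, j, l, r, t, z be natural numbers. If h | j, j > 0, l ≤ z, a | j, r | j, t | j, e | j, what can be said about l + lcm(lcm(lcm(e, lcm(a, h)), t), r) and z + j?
l + lcm(lcm(lcm(e, lcm(a, h)), t), r) ≤ z + j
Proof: Because a | j and h | j, lcm(a, h) | j. e | j, so lcm(e, lcm(a, h)) | j. Since t | j, lcm(lcm(e, lcm(a, h)), t) | j. r | j, so lcm(lcm(lcm(e, lcm(a, h)), t), r) | j. Since j > 0, lcm(lcm(lcm(e, lcm(a, h)), t), r) ≤ j. l ≤ z, so l + lcm(lcm(lcm(e, lcm(a, h)), t), r) ≤ z + j.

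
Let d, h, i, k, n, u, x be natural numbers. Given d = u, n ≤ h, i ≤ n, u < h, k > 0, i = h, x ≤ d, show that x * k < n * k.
Since d = u and x ≤ d, x ≤ u. From i = h and i ≤ n, h ≤ n. Since n ≤ h, h = n. Since u < h, u < n. Since x ≤ u, x < n. Because k > 0, by multiplying by a positive, x * k < n * k.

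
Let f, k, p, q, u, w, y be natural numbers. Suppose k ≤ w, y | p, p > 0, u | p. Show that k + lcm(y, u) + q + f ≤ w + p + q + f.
y | p and u | p, therefore lcm(y, u) | p. p > 0, so lcm(y, u) ≤ p. Then lcm(y, u) + q ≤ p + q. Because k ≤ w, k + lcm(y, u) + q ≤ w + p + q. Then k + lcm(y, u) + q + f ≤ w + p + q + f.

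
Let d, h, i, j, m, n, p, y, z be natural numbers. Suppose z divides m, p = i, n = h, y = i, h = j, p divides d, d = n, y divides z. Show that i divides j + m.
Since n = h and h = j, n = j. From p = i and p divides d, i divides d. Since d = n, i divides n. n = j, so i divides j. Because y = i and y divides z, i divides z. From z divides m, i divides m. From i divides j, i divides j + m.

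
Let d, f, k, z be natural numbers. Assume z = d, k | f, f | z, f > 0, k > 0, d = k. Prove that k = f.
z = d and d = k, hence z = k. f | z, so f | k. k > 0, so f ≤ k. k | f and f > 0, hence k ≤ f. Since f ≤ k, f = k. Then k = f.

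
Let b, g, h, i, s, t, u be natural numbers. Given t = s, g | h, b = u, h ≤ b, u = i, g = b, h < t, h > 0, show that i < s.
From g = b and g | h, b | h. Since h > 0, b ≤ h. h ≤ b, so h = b. b = u, so h = u. Since u = i, h = i. From t = s and h < t, h < s. h = i, so i < s.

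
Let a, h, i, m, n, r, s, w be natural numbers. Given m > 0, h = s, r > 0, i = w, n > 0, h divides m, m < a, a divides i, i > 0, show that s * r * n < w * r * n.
h = s and h divides m, hence s divides m. m > 0, so s ≤ m. From m < a, s < a. a divides i and i > 0, so a ≤ i. i = w, so a ≤ w. Since s < a, s < w. Since r > 0, by multiplying by a positive, s * r < w * r. Since n > 0, by multiplying by a positive, s * r * n < w * r * n.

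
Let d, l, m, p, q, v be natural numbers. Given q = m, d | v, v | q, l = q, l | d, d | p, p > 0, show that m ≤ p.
d | v and v | q, thus d | q. l = q and l | d, so q | d. Because d | q, d = q. Since d | p, q | p. p > 0, so q ≤ p. Since q = m, m ≤ p.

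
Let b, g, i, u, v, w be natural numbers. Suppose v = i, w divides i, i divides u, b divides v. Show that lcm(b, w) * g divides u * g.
v = i and b divides v, so b divides i. From w divides i, lcm(b, w) divides i. Since i divides u, lcm(b, w) divides u. Then lcm(b, w) * g divides u * g.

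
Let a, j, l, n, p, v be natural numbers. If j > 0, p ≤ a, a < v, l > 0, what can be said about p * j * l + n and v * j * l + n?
p * j * l + n < v * j * l + n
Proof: p ≤ a and a < v, hence p < v. Because j > 0, by multiplying by a positive, p * j < v * j. Since l > 0, by multiplying by a positive, p * j * l < v * j * l. Then p * j * l + n < v * j * l + n.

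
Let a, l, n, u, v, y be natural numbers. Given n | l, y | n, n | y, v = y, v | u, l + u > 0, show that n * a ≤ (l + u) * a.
y | n and n | y, so y = n. From v = y and v | u, y | u. Since y = n, n | u. Since n | l, n | l + u. l + u > 0, so n ≤ l + u. Then n * a ≤ (l + u) * a.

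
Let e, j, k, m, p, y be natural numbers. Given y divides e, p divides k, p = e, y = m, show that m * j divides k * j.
y = m and y divides e, thus m divides e. p = e and p divides k, therefore e divides k. Since m divides e, m divides k. Then m * j divides k * j.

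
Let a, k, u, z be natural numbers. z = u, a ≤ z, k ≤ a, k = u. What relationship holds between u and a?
u = a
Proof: Since k = u and k ≤ a, u ≤ a. z = u and a ≤ z, therefore a ≤ u. Since u ≤ a, u = a.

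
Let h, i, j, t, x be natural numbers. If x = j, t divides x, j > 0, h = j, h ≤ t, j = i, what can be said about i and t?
i = t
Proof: From x = j and t divides x, t divides j. j > 0, so t ≤ j. h = j and h ≤ t, hence j ≤ t. Since t ≤ j, t = j. j = i, so t = i. Then i = t.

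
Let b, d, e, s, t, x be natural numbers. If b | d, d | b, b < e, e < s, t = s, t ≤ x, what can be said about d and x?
d < x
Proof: From b | d and d | b, b = d. Because b < e and e < s, b < s. b = d, so d < s. t = s and t ≤ x, hence s ≤ x. From d < s, d < x.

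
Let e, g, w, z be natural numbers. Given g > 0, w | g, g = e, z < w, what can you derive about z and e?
z < e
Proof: w | g and g > 0, therefore w ≤ g. g = e, so w ≤ e. Since z < w, z < e.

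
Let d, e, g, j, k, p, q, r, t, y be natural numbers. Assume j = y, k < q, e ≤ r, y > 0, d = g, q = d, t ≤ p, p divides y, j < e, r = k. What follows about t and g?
t < g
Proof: p divides y and y > 0, so p ≤ y. j < e and e ≤ r, thus j < r. r = k, so j < k. Since j = y, y < k. p ≤ y, so p < k. Since q = d and d = g, q = g. k < q, so k < g. Since p < k, p < g. Since t ≤ p, t < g.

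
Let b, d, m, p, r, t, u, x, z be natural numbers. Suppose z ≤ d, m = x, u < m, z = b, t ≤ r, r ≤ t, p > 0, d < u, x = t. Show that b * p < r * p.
From z ≤ d and d < u, z < u. z = b, so b < u. t ≤ r and r ≤ t, thus t = r. Since x = t, x = r. Since m = x, m = r. Since u < m, u < r. b < u, so b < r. Combining with p > 0, by multiplying by a positive, b * p < r * p.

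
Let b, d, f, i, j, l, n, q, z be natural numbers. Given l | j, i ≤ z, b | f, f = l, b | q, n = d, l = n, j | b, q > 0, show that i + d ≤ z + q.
l = n and n = d, hence l = d. From f = l and b | f, b | l. l | j and j | b, thus l | b. b | l, so b = l. b | q, so l | q. q > 0, so l ≤ q. Since l = d, d ≤ q. Since i ≤ z, i + d ≤ z + q.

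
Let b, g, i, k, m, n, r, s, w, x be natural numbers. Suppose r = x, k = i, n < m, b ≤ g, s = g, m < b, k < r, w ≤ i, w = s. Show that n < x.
m < b and b ≤ g, so m < g. Since n < m, n < g. w = s and s = g, therefore w = g. Since k = i and k < r, i < r. w ≤ i, so w < r. Since r = x, w < x. Since w = g, g < x. Because n < g, n < x.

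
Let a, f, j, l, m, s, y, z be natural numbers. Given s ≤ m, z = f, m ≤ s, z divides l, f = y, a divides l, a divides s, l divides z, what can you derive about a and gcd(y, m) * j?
a divides gcd(y, m) * j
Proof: z = f and f = y, hence z = y. l divides z and z divides l, hence l = z. Since a divides l, a divides z. z = y, so a divides y. From s ≤ m and m ≤ s, s = m. Since a divides s, a divides m. a divides y, so a divides gcd(y, m). Then a divides gcd(y, m) * j.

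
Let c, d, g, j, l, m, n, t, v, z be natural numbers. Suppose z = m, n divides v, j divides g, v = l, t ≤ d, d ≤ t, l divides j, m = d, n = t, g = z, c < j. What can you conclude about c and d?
c < d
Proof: g = z and z = m, therefore g = m. m = d, so g = d. Since j divides g, j divides d. t ≤ d and d ≤ t, hence t = d. v = l and n divides v, hence n divides l. l divides j, so n divides j. Since n = t, t divides j. Since t = d, d divides j. Because j divides d, j = d. c < j, so c < d.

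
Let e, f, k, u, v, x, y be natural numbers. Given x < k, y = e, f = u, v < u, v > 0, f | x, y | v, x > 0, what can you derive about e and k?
e < k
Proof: Since y = e and y | v, e | v. v > 0, so e ≤ v. f | x and x > 0, thus f ≤ x. From f = u, u ≤ x. Since v < u, v < x. x < k, so v < k. e ≤ v, so e < k.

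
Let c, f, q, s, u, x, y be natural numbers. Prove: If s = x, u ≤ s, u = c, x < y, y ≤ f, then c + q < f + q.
s = x and u ≤ s, hence u ≤ x. u = c, so c ≤ x. x < y and y ≤ f, therefore x < f. Because c ≤ x, c < f. Then c + q < f + q.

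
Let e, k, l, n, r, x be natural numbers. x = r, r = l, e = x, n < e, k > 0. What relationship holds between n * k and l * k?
n * k < l * k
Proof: x = r and r = l, hence x = l. Since e = x, e = l. n < e, so n < l. Since k > 0, by multiplying by a positive, n * k < l * k.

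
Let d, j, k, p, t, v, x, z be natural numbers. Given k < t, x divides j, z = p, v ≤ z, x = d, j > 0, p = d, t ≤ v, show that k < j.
From t ≤ v and v ≤ z, t ≤ z. z = p, so t ≤ p. From k < t, k < p. Since p = d, k < d. x divides j and j > 0, thus x ≤ j. Since x = d, d ≤ j. k < d, so k < j.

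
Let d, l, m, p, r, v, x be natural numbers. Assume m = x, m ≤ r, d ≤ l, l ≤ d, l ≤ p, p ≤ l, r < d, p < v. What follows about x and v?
x < v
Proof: Since m = x and m ≤ r, x ≤ r. From d ≤ l and l ≤ d, d = l. Because l ≤ p and p ≤ l, l = p. Because d = l, d = p. Since r < d, r < p. p < v, so r < v. From x ≤ r, x < v.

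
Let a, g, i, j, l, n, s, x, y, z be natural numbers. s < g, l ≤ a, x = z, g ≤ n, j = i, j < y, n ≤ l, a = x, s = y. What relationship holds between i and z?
i < z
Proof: a = x and x = z, therefore a = z. s = y and s < g, hence y < g. Since j < y, j < g. Since j = i, i < g. Since g ≤ n, i < n. n ≤ l and l ≤ a, thus n ≤ a. Since i < n, i < a. Since a = z, i < z.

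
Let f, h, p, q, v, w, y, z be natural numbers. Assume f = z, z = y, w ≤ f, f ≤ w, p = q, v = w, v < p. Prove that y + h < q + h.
f = z and z = y, hence f = y. w ≤ f and f ≤ w, hence w = f. v = w and v < p, so w < p. Since p = q, w < q. Since w = f, f < q. f = y, so y < q. Then y + h < q + h.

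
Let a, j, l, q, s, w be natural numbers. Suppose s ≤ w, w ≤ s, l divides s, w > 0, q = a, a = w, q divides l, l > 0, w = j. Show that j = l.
Since s ≤ w and w ≤ s, s = w. Since l divides s, l divides w. w > 0, so l ≤ w. q = a and a = w, therefore q = w. Since q divides l, w divides l. Because l > 0, w ≤ l. Since l ≤ w, l = w. Since w = j, l = j. Then j = l.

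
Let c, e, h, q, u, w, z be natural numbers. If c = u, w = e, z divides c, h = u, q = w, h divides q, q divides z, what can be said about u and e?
u = e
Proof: h = u and h divides q, so u divides q. c = u and z divides c, so z divides u. q divides z, so q divides u. u divides q, so u = q. Since q = w, u = w. Since w = e, u = e.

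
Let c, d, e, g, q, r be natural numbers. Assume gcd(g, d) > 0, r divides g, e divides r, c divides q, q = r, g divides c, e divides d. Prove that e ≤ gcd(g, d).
From q = r and c divides q, c divides r. Since g divides c, g divides r. From r divides g, r = g. Since e divides r, e divides g. e divides d, so e divides gcd(g, d). gcd(g, d) > 0, so e ≤ gcd(g, d).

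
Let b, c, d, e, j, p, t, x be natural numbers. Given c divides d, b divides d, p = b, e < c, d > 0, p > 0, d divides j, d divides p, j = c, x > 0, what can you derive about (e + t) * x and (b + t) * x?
(e + t) * x < (b + t) * x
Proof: Because j = c and d divides j, d divides c. c divides d, so c = d. d divides p and p > 0, hence d ≤ p. p = b, so d ≤ b. Because b divides d and d > 0, b ≤ d. d ≤ b, so d = b. Since c = d, c = b. Since e < c, e < b. Then e + t < b + t. Combining with x > 0, by multiplying by a positive, (e + t) * x < (b + t) * x.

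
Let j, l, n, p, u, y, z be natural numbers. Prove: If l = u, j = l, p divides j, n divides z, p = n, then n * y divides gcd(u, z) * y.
j = l and l = u, therefore j = u. Since p = n and p divides j, n divides j. Since j = u, n divides u. n divides z, so n divides gcd(u, z). Then n * y divides gcd(u, z) * y.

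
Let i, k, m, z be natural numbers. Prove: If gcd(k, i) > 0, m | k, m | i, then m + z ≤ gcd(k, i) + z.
Because m | k and m | i, m | gcd(k, i). Since gcd(k, i) > 0, m ≤ gcd(k, i). Then m + z ≤ gcd(k, i) + z.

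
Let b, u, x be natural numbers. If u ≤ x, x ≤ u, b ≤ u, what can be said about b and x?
b ≤ x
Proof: u ≤ x and x ≤ u, hence u = x. Since b ≤ u, b ≤ x.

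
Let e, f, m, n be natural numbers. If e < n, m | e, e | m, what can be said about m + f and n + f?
m + f < n + f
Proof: From e | m and m | e, e = m. e < n, so m < n. Then m + f < n + f.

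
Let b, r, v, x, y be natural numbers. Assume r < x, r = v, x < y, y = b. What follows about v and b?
v < b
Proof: r = v and r < x, hence v < x. x < y, so v < y. y = b, so v < b.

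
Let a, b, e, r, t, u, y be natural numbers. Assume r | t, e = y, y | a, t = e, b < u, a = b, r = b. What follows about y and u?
y < u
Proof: Because t = e and e = y, t = y. Because r = b and r | t, b | t. Since t = y, b | y. a = b and y | a, hence y | b. b | y, so b = y. b < u, so y < u.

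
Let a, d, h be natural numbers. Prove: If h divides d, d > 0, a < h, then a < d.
h divides d and d > 0, hence h ≤ d. a < h, so a < d.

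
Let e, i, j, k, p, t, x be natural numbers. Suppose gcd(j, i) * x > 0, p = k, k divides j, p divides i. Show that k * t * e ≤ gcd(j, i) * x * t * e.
p = k and p divides i, hence k divides i. Since k divides j, k divides gcd(j, i). Then k divides gcd(j, i) * x. Since gcd(j, i) * x > 0, k ≤ gcd(j, i) * x. By multiplying by a non-negative, k * t ≤ gcd(j, i) * x * t. By multiplying by a non-negative, k * t * e ≤ gcd(j, i) * x * t * e.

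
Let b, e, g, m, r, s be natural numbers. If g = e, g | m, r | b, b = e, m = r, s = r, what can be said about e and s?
e = s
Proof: b = e and r | b, therefore r | e. From g = e and g | m, e | m. m = r, so e | r. Since r | e, r = e. s = r, so s = e. Then e = s.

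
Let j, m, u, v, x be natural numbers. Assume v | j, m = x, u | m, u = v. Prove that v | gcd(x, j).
m = x and u | m, so u | x. Since u = v, v | x. Since v | j, v | gcd(x, j).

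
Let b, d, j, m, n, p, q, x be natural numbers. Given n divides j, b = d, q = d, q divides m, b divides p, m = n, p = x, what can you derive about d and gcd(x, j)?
d divides gcd(x, j)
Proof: p = x and b divides p, therefore b divides x. Since b = d, d divides x. From q = d and q divides m, d divides m. From m = n, d divides n. n divides j, so d divides j. Since d divides x, d divides gcd(x, j).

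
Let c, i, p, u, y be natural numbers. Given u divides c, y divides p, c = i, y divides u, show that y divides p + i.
y divides u and u divides c, so y divides c. c = i, so y divides i. y divides p, so y divides p + i.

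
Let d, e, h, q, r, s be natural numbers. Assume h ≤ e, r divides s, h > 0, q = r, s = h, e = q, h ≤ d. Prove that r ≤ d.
e = q and q = r, so e = r. From h ≤ e, h ≤ r. s = h and r divides s, therefore r divides h. h > 0, so r ≤ h. Because h ≤ r, h = r. h ≤ d, so r ≤ d.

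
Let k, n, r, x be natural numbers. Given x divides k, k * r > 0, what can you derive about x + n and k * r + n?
x + n ≤ k * r + n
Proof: x divides k, so x divides k * r. k * r > 0, so x ≤ k * r. Then x + n ≤ k * r + n.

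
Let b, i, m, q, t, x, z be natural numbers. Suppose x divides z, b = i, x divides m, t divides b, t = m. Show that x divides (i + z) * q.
b = i and t divides b, so t divides i. t = m, so m divides i. Since x divides m, x divides i. Because x divides z, x divides i + z. Then x divides (i + z) * q.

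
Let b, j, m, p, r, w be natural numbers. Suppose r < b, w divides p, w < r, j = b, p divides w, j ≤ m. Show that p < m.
Since w divides p and p divides w, w = p. Because w < r and r < b, w < b. w = p, so p < b. Since j = b and j ≤ m, b ≤ m. Since p < b, p < m.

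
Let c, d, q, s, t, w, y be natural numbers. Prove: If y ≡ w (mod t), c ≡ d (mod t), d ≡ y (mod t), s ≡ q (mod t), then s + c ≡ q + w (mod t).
Because c ≡ d (mod t) and d ≡ y (mod t), c ≡ y (mod t). y ≡ w (mod t), so c ≡ w (mod t). Since s ≡ q (mod t), s + c ≡ q + w (mod t).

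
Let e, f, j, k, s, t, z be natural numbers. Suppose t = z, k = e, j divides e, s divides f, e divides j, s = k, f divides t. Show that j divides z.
From e divides j and j divides e, e = j. k = e, so k = j. s = k and s divides f, therefore k divides f. Since f divides t, k divides t. t = z, so k divides z. k = j, so j divides z.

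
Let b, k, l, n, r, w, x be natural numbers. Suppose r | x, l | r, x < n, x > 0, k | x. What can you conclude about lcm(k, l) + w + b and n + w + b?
lcm(k, l) + w + b < n + w + b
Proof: l | r and r | x, therefore l | x. Because k | x, lcm(k, l) | x. Because x > 0, lcm(k, l) ≤ x. x < n, so lcm(k, l) < n. Then lcm(k, l) + w < n + w. Then lcm(k, l) + w + b < n + w + b.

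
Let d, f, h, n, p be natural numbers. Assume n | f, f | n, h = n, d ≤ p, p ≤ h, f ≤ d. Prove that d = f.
Because n | f and f | n, n = f. d ≤ p and p ≤ h, thus d ≤ h. Since h = n, d ≤ n. Since n = f, d ≤ f. Since f ≤ d, d = f.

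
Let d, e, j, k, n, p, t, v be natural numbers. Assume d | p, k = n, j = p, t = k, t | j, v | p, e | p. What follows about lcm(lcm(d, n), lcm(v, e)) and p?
lcm(lcm(d, n), lcm(v, e)) | p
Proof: Because t = k and t | j, k | j. j = p, so k | p. k = n, so n | p. d | p, so lcm(d, n) | p. v | p and e | p, therefore lcm(v, e) | p. lcm(d, n) | p, so lcm(lcm(d, n), lcm(v, e)) | p.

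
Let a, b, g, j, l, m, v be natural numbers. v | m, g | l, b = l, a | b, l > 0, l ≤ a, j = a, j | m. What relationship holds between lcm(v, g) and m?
lcm(v, g) | m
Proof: b = l and a | b, so a | l. l > 0, so a ≤ l. l ≤ a, so a = l. j = a and j | m, therefore a | m. a = l, so l | m. Since g | l, g | m. v | m, so lcm(v, g) | m.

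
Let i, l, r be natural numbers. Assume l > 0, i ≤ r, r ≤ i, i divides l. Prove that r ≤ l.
Because i ≤ r and r ≤ i, i = r. i divides l and l > 0, thus i ≤ l. i = r, so r ≤ l.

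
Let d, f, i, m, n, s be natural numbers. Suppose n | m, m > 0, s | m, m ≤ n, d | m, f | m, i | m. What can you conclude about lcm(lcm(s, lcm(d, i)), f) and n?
lcm(lcm(s, lcm(d, i)), f) | n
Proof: n | m and m > 0, thus n ≤ m. Since m ≤ n, m = n. Since d | m and i | m, lcm(d, i) | m. Because s | m, lcm(s, lcm(d, i)) | m. f | m, so lcm(lcm(s, lcm(d, i)), f) | m. Since m = n, lcm(lcm(s, lcm(d, i)), f) | n.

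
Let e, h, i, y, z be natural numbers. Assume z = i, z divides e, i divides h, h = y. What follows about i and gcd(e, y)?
i divides gcd(e, y)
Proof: z = i and z divides e, thus i divides e. From h = y and i divides h, i divides y. i divides e, so i divides gcd(e, y).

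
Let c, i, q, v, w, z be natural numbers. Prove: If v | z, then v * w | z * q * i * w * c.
v | z, therefore v | z * q. Then v | z * q * i. Then v * w | z * q * i * w. Then v * w | z * q * i * w * c.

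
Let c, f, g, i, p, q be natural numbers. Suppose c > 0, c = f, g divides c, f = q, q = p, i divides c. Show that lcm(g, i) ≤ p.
c = f and f = q, thus c = q. Since q = p, c = p. g divides c and i divides c, thus lcm(g, i) divides c. c > 0, so lcm(g, i) ≤ c. c = p, so lcm(g, i) ≤ p.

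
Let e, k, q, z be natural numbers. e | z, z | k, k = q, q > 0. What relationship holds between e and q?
e ≤ q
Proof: k = q and z | k, so z | q. e | z, so e | q. q > 0, so e ≤ q.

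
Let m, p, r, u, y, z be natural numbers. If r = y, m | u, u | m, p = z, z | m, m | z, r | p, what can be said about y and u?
y | u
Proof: Because m | u and u | m, m = u. z | m and m | z, therefore z = m. Since p = z, p = m. Since r | p, r | m. Since m = u, r | u. Since r = y, y | u.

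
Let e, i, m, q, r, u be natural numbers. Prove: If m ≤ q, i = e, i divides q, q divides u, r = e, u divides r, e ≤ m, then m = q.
Since i = e and i divides q, e divides q. r = e and u divides r, therefore u divides e. Since q divides u, q divides e. e divides q, so e = q. e ≤ m, so q ≤ m. m ≤ q, so m = q.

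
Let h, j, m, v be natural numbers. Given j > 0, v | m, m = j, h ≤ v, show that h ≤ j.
Because m = j and v | m, v | j. j > 0, so v ≤ j. Since h ≤ v, h ≤ j.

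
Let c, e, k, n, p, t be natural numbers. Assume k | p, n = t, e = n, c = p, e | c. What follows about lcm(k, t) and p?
lcm(k, t) | p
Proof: From c = p and e | c, e | p. e = n, so n | p. Since n = t, t | p. k | p, so lcm(k, t) | p.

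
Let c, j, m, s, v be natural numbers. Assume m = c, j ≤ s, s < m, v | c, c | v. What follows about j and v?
j < v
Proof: From c | v and v | c, c = v. m = c, so m = v. Since j ≤ s and s < m, j < m. m = v, so j < v.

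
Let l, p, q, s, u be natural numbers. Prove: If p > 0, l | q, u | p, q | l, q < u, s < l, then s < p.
Because q | l and l | q, q = l. q < u, so l < u. Since u | p and p > 0, u ≤ p. Since l < u, l < p. Since s < l, s < p.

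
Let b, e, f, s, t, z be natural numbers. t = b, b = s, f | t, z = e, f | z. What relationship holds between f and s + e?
f | s + e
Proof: Because t = b and b = s, t = s. f | t, so f | s. z = e and f | z, so f | e. Because f | s, f | s + e.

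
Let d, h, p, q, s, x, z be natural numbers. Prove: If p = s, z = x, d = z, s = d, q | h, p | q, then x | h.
p = s and s = d, hence p = d. From d = z, p = z. z = x, so p = x. Since p | q, x | q. q | h, so x | h.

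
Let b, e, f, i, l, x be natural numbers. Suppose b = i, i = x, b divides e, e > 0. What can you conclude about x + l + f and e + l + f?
x + l + f ≤ e + l + f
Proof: From b = i and i = x, b = x. From b divides e, x divides e. From e > 0, x ≤ e. Then x + l ≤ e + l. Then x + l + f ≤ e + l + f.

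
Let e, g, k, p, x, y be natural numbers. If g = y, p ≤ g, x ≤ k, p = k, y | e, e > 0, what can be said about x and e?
x ≤ e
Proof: g = y and p ≤ g, hence p ≤ y. p = k, so k ≤ y. From x ≤ k, x ≤ y. y | e and e > 0, therefore y ≤ e. Since x ≤ y, x ≤ e.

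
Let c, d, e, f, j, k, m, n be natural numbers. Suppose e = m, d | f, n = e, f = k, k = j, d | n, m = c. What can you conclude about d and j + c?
d | j + c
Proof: Because f = k and k = j, f = j. Since d | f, d | j. Because n = e and e = m, n = m. Because d | n, d | m. Since m = c, d | c. Since d | j, d | j + c.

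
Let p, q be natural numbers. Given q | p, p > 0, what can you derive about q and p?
q ≤ p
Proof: q | p and p > 0. By divisors are at most what they divide, q ≤ p.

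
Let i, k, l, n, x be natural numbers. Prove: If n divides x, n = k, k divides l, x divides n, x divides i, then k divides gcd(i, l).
x divides n and n divides x, so x = n. n = k, so x = k. x divides i, so k divides i. k divides l, so k divides gcd(i, l).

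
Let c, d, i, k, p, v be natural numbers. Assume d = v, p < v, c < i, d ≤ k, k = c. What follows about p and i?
p < i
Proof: k = c and d ≤ k, thus d ≤ c. Since c < i, d < i. Since d = v, v < i. Because p < v, p < i.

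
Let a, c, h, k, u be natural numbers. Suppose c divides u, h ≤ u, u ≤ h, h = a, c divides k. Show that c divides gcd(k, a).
u ≤ h and h ≤ u, thus u = h. h = a, so u = a. Since c divides u, c divides a. Since c divides k, c divides gcd(k, a).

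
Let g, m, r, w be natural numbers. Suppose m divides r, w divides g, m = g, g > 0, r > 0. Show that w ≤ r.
w divides g and g > 0, so w ≤ g. Since m = g and m divides r, g divides r. Since r > 0, g ≤ r. w ≤ g, so w ≤ r.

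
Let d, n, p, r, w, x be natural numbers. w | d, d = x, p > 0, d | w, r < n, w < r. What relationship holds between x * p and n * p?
x * p < n * p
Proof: w | d and d | w, therefore w = d. Since d = x, w = x. w < r and r < n, thus w < n. Since w = x, x < n. Since p > 0, x * p < n * p.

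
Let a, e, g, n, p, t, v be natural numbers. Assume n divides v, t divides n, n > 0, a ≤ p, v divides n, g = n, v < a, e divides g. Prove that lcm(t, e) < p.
Because n divides v and v divides n, n = v. g = n and e divides g, so e divides n. Since t divides n, lcm(t, e) divides n. n > 0, so lcm(t, e) ≤ n. n = v, so lcm(t, e) ≤ v. v < a, so lcm(t, e) < a. Since a ≤ p, lcm(t, e) < p.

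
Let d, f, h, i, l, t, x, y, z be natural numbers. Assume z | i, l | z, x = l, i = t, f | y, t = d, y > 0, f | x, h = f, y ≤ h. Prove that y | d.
i = t and t = d, so i = d. From f | y and y > 0, f ≤ y. Because h = f and y ≤ h, y ≤ f. f ≤ y, so f = y. x = l and f | x, therefore f | l. Since l | z, f | z. Since z | i, f | i. Since f = y, y | i. Because i = d, y | d.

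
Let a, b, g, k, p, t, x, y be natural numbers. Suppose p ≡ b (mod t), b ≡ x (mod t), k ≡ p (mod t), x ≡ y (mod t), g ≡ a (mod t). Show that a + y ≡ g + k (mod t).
k ≡ p (mod t) and p ≡ b (mod t), thus k ≡ b (mod t). Since b ≡ x (mod t), k ≡ x (mod t). Since x ≡ y (mod t), k ≡ y (mod t). g ≡ a (mod t), so g + k ≡ a + y (mod t). Then a + y ≡ g + k (mod t).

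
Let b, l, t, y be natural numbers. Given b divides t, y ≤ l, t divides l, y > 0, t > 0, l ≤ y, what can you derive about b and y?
b ≤ y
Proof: From b divides t and t > 0, b ≤ t. Because l ≤ y and y ≤ l, l = y. From t divides l, t divides y. Since y > 0, t ≤ y. Since b ≤ t, b ≤ y.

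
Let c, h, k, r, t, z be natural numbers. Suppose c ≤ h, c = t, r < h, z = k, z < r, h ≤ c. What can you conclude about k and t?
k < t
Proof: Because h ≤ c and c ≤ h, h = c. c = t, so h = t. z < r and r < h, so z < h. Since z = k, k < h. h = t, so k < t.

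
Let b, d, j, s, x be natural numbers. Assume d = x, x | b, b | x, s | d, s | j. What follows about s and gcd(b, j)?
s | gcd(b, j)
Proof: Because x | b and b | x, x = b. d = x, so d = b. From s | d, s | b. Since s | j, s | gcd(b, j).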